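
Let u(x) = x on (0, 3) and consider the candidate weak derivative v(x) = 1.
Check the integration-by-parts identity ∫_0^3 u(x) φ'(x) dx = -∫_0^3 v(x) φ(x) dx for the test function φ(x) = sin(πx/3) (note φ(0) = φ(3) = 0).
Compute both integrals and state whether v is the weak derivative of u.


LHS = -6/π, RHS = -6/π. Yes, v = u' weakly.

u(x) = x, classical derivative u'(x) = 1.
φ(x) = sin(πx/3), so φ'(x) = π*cos(π*x/3)/3.
Note φ(0) = φ(3) = 0, so the boundary term u·φ vanishes.
LHS = ∫_0^3 u(x) φ'(x) dx = ∫_0^3 (π*x*cos(π*x/3)/3) dx. Term by term:
  ∫_0^3 π*x*cos(π*x/3)/3 dx = -6/π.
So LHS = -6/π.
∫_0^3 v(x) φ(x) dx = ∫_0^3 (sin(π*x/3)) dx. Term by term:
  ∫_0^3 sin(π*x/3) dx = 6/π.
So RHS = -∫_0^3 v(x) φ(x) dx = -6/π.
LHS = RHS, so the identity holds for this test φ.
Moreover u is smooth here and v(x) = u'(x) = 1 pointwise, so the identity holds for every test function. Hence v is the weak derivative of u.


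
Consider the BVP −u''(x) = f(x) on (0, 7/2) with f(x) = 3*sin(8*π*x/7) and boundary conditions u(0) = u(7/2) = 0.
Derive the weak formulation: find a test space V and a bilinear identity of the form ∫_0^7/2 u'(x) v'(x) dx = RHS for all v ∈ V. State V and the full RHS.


V = H^1_0(0, 7/2) (so v(0) = v(7/2) = 0); weak form: ∫_0^7/2 u'v' dx = ∫_0^7/2 (3*sin(8*π*x/7)) v dx for all v ∈ V.

Multiply both sides by a test function v and integrate from 0 to 7/2:
  ∫_0^7/2 −u''(x) v(x) dx = ∫_0^7/2 f(x) v(x) dx.
Integrate the LHS by parts once:
  ∫_0^7/2 −u'' v dx = −[u'(x) v(x)]_0^7/2 + ∫_0^7/2 u'(x) v'(x) dx.
Thus ∫_0^7/2 u'(x) v'(x) dx = ∫_0^7/2 f(x) v(x) dx + [u'(x) v(x)]_0^7/2.
Choose V so that boundary terms are either known or forced to vanish.
u is Dirichlet: u(0) = u(7/2) = 0. Let V = H^1_0(0, 7/2); then v(0) = v(7/2) = 0, and [u' v]_0^7/2 = 0.
Weak formulation: find u (satisfying any essential BC) such that ∫_0^7/2 u'(x) v'(x) dx = ∫_0^7/2 f v dx for all v ∈ V.
Substituting f(x) = 3*sin(8*π*x/7), the right-hand side is ∫_0^7/2 (3*sin(8*π*x/7)) v dx.


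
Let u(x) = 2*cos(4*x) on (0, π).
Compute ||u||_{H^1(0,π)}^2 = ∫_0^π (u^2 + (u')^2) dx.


||u||_{H^1(0,π)}^2 = 34*π

u'(x) = -8*sin(4*x).
Expand u² and (u')² and integrate term by term on (0, π), using: for integers n ≥ 1, ∫_0^π sin²(nx) dx = ∫_0^π cos²(nx) dx = π/2; for n ≠ n', ∫_0^π sin(nx)sin(n'x) dx = ∫_0^π cos(nx)cos(n'x) dx = 0; and by product-to-sum, ∫_0^π sin(nx)cos(n'x) dx = ½∫_0^π [sin((n+n')x) + sin((n−n')x)] dx, which is 0 when n+n' is even and 2n/(n²−n'²) when n+n' is odd (it need not vanish on (0, π)).
  u² squared terms: (2)²·∫cos(4x)² dx = 4·π/2 = 2*π.
  So ∫_0^π u² dx = 2*π.
  (u')² squared terms: (-8)²·∫sin(4x)² dx = 64·π/2 = 32*π.
  So ∫_0^π (u')² dx = 32*π.
||u||_{H^1}^2 = (2*π) + (32*π) = 34*π.


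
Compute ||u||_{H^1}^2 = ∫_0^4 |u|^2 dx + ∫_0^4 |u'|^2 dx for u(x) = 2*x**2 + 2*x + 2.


||u||_{H^1}^2 = 32288/15

The H^1 norm (squared) on an interval (0, L) is
  ||u||_{H^1}^2 = ∫_0^L u(x)^2 dx + ∫_0^L u'(x)^2 dx.
Compute u'(x) = 4*x + 2.
Then u(x)^2 = 4*x**4 + 8*x**3 + 12*x**2 + 8*x + 4 and u'(x)^2 = 16*x**2 + 16*x + 4.
Integrate each monomial from 0 to 4 using ∫_0^4 c·x^n dx = c·4^(n+1)/(n+1):
  ∫_0^4 u(x)^2 dx = ∫_0^4 (4*x^4 + 8*x^3 + 12*x^2 + 8*x + 4) dx. Term by term:
    ∫_0^4 4*x^4 dx = 4096/5;  ∫_0^4 8*x^3 dx = 512;  ∫_0^4 12*x^2 dx = 256;
    ∫_0^4 8*x dx = 64;  ∫_0^4 4 dx = 16.
  Sum: 4096/5 + 512 + 256 + 64 + 16 = 8336/5.
  ∫_0^4 u'(x)^2 dx = ∫_0^4 (16*x^2 + 16*x + 4) dx. Term by term:
    ∫_0^4 16*x^2 dx = 1024/3;  ∫_0^4 16*x dx = 128;  ∫_0^4 4 dx = 16.
  Sum: 1024/3 + 128 + 16 = 1456/3.
Adding: ||u||_{H^1}^2 = 8336/5 + 1456/3 = 32288/15.


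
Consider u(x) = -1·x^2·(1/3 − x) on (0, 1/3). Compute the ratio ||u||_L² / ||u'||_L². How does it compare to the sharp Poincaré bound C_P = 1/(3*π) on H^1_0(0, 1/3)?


||u||_L² / ||u'||_L² = sqrt(14)/42 < C_P = 1/(3*π).

u(x) = -1·x^2·(1/3 − x), so u'(x) = x*(9*x - 2)/3.
u(x) = -1·x^2·(1/3 − x) vanishes at x = 0 and x = 1/3, so u ∈ H^1_0(0, 1/3). Differentiate via the product rule and integrate the resulting polynomials term by term.
  ∫_0^1/3 u² dx = ∫_0^1/3 (x^6 - 2*x^5/3 + x^4/9) dx. Term by term:
    ∫_0^1/3 x^6 dx = 1/15309;  ∫_0^1/3 -2*x^5/3 dx = -1/6561;  ∫_0^1/3 x^4/9 dx = 1/10935.
  Sum: 1/15309 − 1/6561 + 1/10935 = 1/229635.
  ∫_0^1/3 (u')² dx = ∫_0^1/3 (9*x^4 - 4*x^3 + 4*x^2/9) dx. Term by term:
    ∫_0^1/3 9*x^4 dx = 1/135;  ∫_0^1/3 -4*x^3 dx = -1/81;  ∫_0^1/3 4*x^2/9 dx = 4/729.
  Sum: 1/135 − 1/81 + 4/729 = 2/3645.
∫_0^1/3 u² dx = 1/229635, so ||u||_L² = sqrt(35)/2835.
∫_0^1/3 (u')² dx = 2/3645, so ||u'||_L² = sqrt(10)/135.
Ratio ||u||_L² / ||u'||_L² = sqrt(14)/42.
Sharp Poincaré constant on H^1_0(0, 1/3) is C_P = L/π = 1/(3*π), achieved by sin(3*π·x).
A polynomial bump cannot attain the sharp Poincaré constant (only the first sine eigenfunction does), so the ratio is strictly less than C_P, consistent with ||u||_L² ≤ C_P ||u'||_L².


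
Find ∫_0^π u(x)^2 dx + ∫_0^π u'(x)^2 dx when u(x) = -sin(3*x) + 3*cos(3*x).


||u||_{H^1(0,π)}^2 = 50*π

u'(x) = -9*sin(3*x) - 3*cos(3*x).
Expand u² and (u')² and integrate term by term on (0, π), using: for integers n ≥ 1, ∫_0^π sin²(nx) dx = ∫_0^π cos²(nx) dx = π/2; for n ≠ n', ∫_0^π sin(nx)sin(n'x) dx = ∫_0^π cos(nx)cos(n'x) dx = 0; and by product-to-sum, ∫_0^π sin(nx)cos(n'x) dx = ½∫_0^π [sin((n+n')x) + sin((n−n')x)] dx, which is 0 when n+n' is even and 2n/(n²−n'²) when n+n' is odd (it need not vanish on (0, π)).
  u² squared terms: (-1)²·∫sin(3x)² dx = 1·π/2 = π/2;  (3)²·∫cos(3x)² dx = 9·π/2 = 9*π/2.
  u² cross terms: 2·(-1)·(3)·∫sin(3x)·cos(3x) dx = -6·(0) = 0.
  So ∫_0^π u² dx = π/2 + 9*π/2 + 0 = 5*π.
  (u')² squared terms: (-9)²·∫sin(3x)² dx = 81·π/2 = 81*π/2;  (-3)²·∫cos(3x)² dx = 9·π/2 = 9*π/2.
  (u')² cross terms: 2·(-9)·(-3)·∫sin(3x)·cos(3x) dx = 54·(0) = 0.
  So ∫_0^π (u')² dx = 81*π/2 + 9*π/2 + 0 = 45*π.
||u||_{H^1}^2 = (5*π) + (45*π) = 50*π.


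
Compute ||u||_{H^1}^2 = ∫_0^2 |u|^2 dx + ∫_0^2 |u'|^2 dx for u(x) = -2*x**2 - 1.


||u||_{H^1}^2 = 1214/15

The H^1 norm (squared) on an interval (0, L) is
  ||u||_{H^1}^2 = ∫_0^L u(x)^2 dx + ∫_0^L u'(x)^2 dx.
Compute u'(x) = -4*x.
Then u(x)^2 = 4*x**4 + 4*x**2 + 1 and u'(x)^2 = 16*x**2.
Integrate each monomial from 0 to 2 using ∫_0^2 c·x^n dx = c·2^(n+1)/(n+1):
  ∫_0^2 u(x)^2 dx = ∫_0^2 (4*x^4 + 4*x^2 + 1) dx. Term by term:
    ∫_0^2 4*x^4 dx = 128/5;  ∫_0^2 4*x^2 dx = 32/3;  ∫_0^2 1 dx = 2.
  Sum: 128/5 + 32/3 + 2 = 574/15.
  ∫_0^2 u'(x)^2 dx = ∫_0^2 (16*x^2) dx. Term by term:
    ∫_0^2 16*x^2 dx = 128/3.
Adding: ||u||_{H^1}^2 = 574/15 + 128/3 = 1214/15.


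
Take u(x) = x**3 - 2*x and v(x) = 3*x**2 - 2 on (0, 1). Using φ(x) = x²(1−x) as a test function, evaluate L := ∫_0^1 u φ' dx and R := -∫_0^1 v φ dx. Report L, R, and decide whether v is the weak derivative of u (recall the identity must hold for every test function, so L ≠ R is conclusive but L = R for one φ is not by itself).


LHS = 1/15, RHS = 1/15. Yes, v = u' weakly.

u(x) = x**3 - 2*x, classical derivative u'(x) = 3*x**2 - 2.
φ(x) = x²(1−x), so φ'(x) = x*(2 - 3*x).
Note φ(0) = φ(1) = 0, so the boundary term u·φ vanishes.
LHS = ∫_0^1 u(x) φ'(x) dx = ∫_0^1 (-3*x^5 + 2*x^4 + 6*x^3 - 4*x^2) dx. Term by term:
  ∫_0^1 -3*x^5 dx = -1/2;  ∫_0^1 2*x^4 dx = 2/5;  ∫_0^1 6*x^3 dx = 3/2;
  ∫_0^1 -4*x^2 dx = -4/3.
Sum: -1/2 + 2/5 + 3/2 − 4/3 = 1/15.
So LHS = 1/15.
∫_0^1 v(x) φ(x) dx = ∫_0^1 (-3*x^5 + 3*x^4 + 2*x^3 - 2*x^2) dx. Term by term:
  ∫_0^1 -3*x^5 dx = -1/2;  ∫_0^1 3*x^4 dx = 3/5;  ∫_0^1 2*x^3 dx = 1/2;
  ∫_0^1 -2*x^2 dx = -2/3.
Sum: -1/2 + 3/5 + 1/2 − 2/3 = -1/15.
So RHS = -∫_0^1 v(x) φ(x) dx = 1/15.
LHS = RHS, so the identity holds for this test φ.
Moreover u is smooth here and v(x) = u'(x) = 3*x**2 - 2 pointwise, so the identity holds for every test function. Hence v is the weak derivative of u.


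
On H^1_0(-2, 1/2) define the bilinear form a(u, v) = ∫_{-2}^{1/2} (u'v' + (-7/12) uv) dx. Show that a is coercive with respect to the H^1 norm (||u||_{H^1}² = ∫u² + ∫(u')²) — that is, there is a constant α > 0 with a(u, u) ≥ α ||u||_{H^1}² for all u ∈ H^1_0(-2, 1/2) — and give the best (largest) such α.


α = (-175 + 48*π^2)/(12*(25 + 4*π^2))

Coercivity of a(·,·) on H^1_0(-2, 1/2) means a(u, u) ≥ α ||u||_{H^1}² for every u ∈ H^1_0.
The interval has length L = 5/2, and Poincaré/coercivity depend only on L. Here a(u, u) = ∫(u')² + (-7/12)·∫u².
Here c = -7/12 < 0 with |c| < (π/L)² = 4*π^2/25, so coercivity still holds. The condition a(u,u) ≥ α||u||_{H^1}² reads (1−α)∫(u')² ≥ (α−c)∫u². Any admissible α is ≤ 1 (rapidly oscillating u have ∫u²/∫(u')² → 0), and α = 1 would force 0 ≥ (1−c)∫u², impossible since c < 1; so 1−α > 0. By the sharp Poincaré inequality on H^1_0 of an interval of length L, ∫(u')² ≥ (π/L)²∫u² with equality for the first sine mode sin(π(x−x₀)/L) (x₀ the left endpoint), so the inequality holds for all u iff (1−α)(π/L)² ≥ α − c, i.e. α ≤ ((π/L)² + c)/((π/L)² + 1) = (1 + c(L/π)²)/(1 + (L/π)²). (Direct route, valid since c ≤ 0: Poincaré gives c∫u² ≥ c(L/π)²∫(u')², so a(u,u) ≥ (1 + c(L/π)²)∫(u')², while ||u||_{H^1}² ≤ (1 + (L/π)²)∫(u')²; dividing yields the same α.) With (π/L)² = 4*π^2/25 and c = -7/12, the largest admissible constant is α = ((π/L)² + c)/((π/L)² + 1).
Simplifying, α = (-175 + 48*π^2)/(12*(25 + 4*π^2)).


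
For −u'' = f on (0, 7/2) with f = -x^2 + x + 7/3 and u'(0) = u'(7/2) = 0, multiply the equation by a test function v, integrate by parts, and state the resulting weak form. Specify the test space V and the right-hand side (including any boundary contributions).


V = H^1(0, 7/2) (no boundary constraint on v; u is determined up to an additive constant); weak form: ∫_0^7/2 u'v' dx = ∫_0^7/2 (-x^2 + x + 7/3) v dx for all v ∈ V.

Multiply both sides by a test function v and integrate from 0 to 7/2:
  ∫_0^7/2 −u''(x) v(x) dx = ∫_0^7/2 f(x) v(x) dx.
Integrate the LHS by parts once:
  ∫_0^7/2 −u'' v dx = −[u'(x) v(x)]_0^7/2 + ∫_0^7/2 u'(x) v'(x) dx.
Thus ∫_0^7/2 u'(x) v'(x) dx = ∫_0^7/2 f(x) v(x) dx + [u'(x) v(x)]_0^7/2.
Choose V so that boundary terms are either known or forced to vanish.
u has homogeneous Neumann: u'(0) = u'(7/2) = 0. So [u' v]_0^7/2 = 0·v(7/2) − 0·v(0) = 0 for any v; take V = H^1(0, 7/2).
Weak formulation: find u (satisfying any essential BC) such that ∫_0^7/2 u'(x) v'(x) dx = ∫_0^7/2 f v dx for all v ∈ V (homogeneous Neumann, so boundary terms vanish).
Substituting f(x) = -x^2 + x + 7/3, the right-hand side is ∫_0^7/2 (-x^2 + x + 7/3) v dx.
Compatibility check (pure Neumann): taking v ≡ 1 ∈ V gives 0 = ∫_0^7/2 f dx + (0) − (0), i.e. ∫_0^7/2 f dx must equal u'(0) − u'(7/2) = 0. Indeed ∫_0^7/2 (-x^2 + x + 7/3) dx = 0, so the data are compatible. The solution is then unique only up to an additive constant (fix it e.g. by requiring ∫_0^7/2 u dx = 0).


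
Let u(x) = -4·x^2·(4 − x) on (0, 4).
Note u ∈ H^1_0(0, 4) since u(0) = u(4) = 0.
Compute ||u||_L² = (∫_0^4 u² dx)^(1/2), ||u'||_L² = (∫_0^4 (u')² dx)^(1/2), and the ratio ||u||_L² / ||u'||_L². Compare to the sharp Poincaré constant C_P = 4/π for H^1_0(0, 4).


||u||_L² / ||u'||_L² = 2*sqrt(14)/7 < C_P = 4/π.

u(x) = -4·x^2·(4 − x), so u'(x) = 4*x*(3*x - 8).
u(x) = -4·x^2·(4 − x) vanishes at x = 0 and x = 4, so u ∈ H^1_0(0, 4). Differentiate via the product rule and integrate the resulting polynomials term by term.
  ∫_0^4 u² dx = ∫_0^4 (16*x^6 - 128*x^5 + 256*x^4) dx. Term by term:
    ∫_0^4 16*x^6 dx = 262144/7;  ∫_0^4 -128*x^5 dx = -262144/3;  ∫_0^4 256*x^4 dx = 262144/5.
  Sum: 262144/7 − 262144/3 + 262144/5 = 262144/105.
  ∫_0^4 (u')² dx = ∫_0^4 (144*x^4 - 768*x^3 + 1024*x^2) dx. Term by term:
    ∫_0^4 144*x^4 dx = 147456/5;  ∫_0^4 -768*x^3 dx = -49152;  ∫_0^4 1024*x^2 dx = 65536/3.
  Sum: 147456/5 − 49152 + 65536/3 = 32768/15.
∫_0^4 u² dx = 262144/105, so ||u||_L² = 512*sqrt(105)/105.
∫_0^4 (u')² dx = 32768/15, so ||u'||_L² = 128*sqrt(30)/15.
Ratio ||u||_L² / ||u'||_L² = 2*sqrt(14)/7.
Sharp Poincaré constant on H^1_0(0, 4) is C_P = L/π = 4/π, achieved by sin(π/4·x).
A polynomial bump cannot attain the sharp Poincaré constant (only the first sine eigenfunction does), so the ratio is strictly less than C_P, consistent with ||u||_L² ≤ C_P ||u'||_L².


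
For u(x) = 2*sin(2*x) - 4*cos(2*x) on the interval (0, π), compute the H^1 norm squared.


||u||_{H^1(0,π)}^2 = 50*π

u'(x) = 8*sin(2*x) + 4*cos(2*x).
Expand u² and (u')² and integrate term by term on (0, π), using: for integers n ≥ 1, ∫_0^π sin²(nx) dx = ∫_0^π cos²(nx) dx = π/2; for n ≠ n', ∫_0^π sin(nx)sin(n'x) dx = ∫_0^π cos(nx)cos(n'x) dx = 0; and by product-to-sum, ∫_0^π sin(nx)cos(n'x) dx = ½∫_0^π [sin((n+n')x) + sin((n−n')x)] dx, which is 0 when n+n' is even and 2n/(n²−n'²) when n+n' is odd (it need not vanish on (0, π)).
  u² squared terms: (-4)²·∫cos(2x)² dx = 16·π/2 = 8*π;  (2)²·∫sin(2x)² dx = 4·π/2 = 2*π.
  u² cross terms: 2·(-4)·(2)·∫cos(2x)·sin(2x) dx = -16·(0) = 0.
  So ∫_0^π u² dx = 8*π + 2*π + 0 = 10*π.
  (u')² squared terms: (4)²·∫cos(2x)² dx = 16·π/2 = 8*π;  (8)²·∫sin(2x)² dx = 64·π/2 = 32*π.
  (u')² cross terms: 2·(4)·(8)·∫cos(2x)·sin(2x) dx = 64·(0) = 0.
  So ∫_0^π (u')² dx = 8*π + 32*π + 0 = 40*π.
||u||_{H^1}^2 = (10*π) + (40*π) = 50*π.


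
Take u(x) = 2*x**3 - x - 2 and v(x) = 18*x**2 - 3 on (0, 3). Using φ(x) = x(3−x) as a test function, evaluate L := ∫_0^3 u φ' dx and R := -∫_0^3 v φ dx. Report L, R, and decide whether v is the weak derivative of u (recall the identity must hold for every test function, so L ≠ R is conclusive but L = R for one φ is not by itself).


LHS = -342/5, RHS = -1026/5. No, v is not the weak derivative of u.

u(x) = 2*x**3 - x - 2, classical derivative u'(x) = 6*x**2 - 1.
φ(x) = x(3−x), so φ'(x) = 3 - 2*x.
Note φ(0) = φ(3) = 0, so the boundary term u·φ vanishes.
LHS = ∫_0^3 u(x) φ'(x) dx = ∫_0^3 (-4*x^4 + 6*x^3 + 2*x^2 + x - 6) dx. Term by term:
  ∫_0^3 -4*x^4 dx = -972/5;  ∫_0^3 6*x^3 dx = 243/2;  ∫_0^3 2*x^2 dx = 18;
  ∫_0^3 x dx = 9/2;  ∫_0^3 -6 dx = -18.
Sum: -972/5 + 243/2 + 18 + 9/2 − 18 = -342/5.
So LHS = -342/5.
∫_0^3 v(x) φ(x) dx = ∫_0^3 (-18*x^4 + 54*x^3 + 3*x^2 - 9*x) dx. Term by term:
  ∫_0^3 -18*x^4 dx = -4374/5;  ∫_0^3 54*x^3 dx = 2187/2;  ∫_0^3 3*x^2 dx = 27;
  ∫_0^3 -9*x dx = -81/2.
Sum: -4374/5 + 2187/2 + 27 − 81/2 = 1026/5.
So RHS = -∫_0^3 v(x) φ(x) dx = -1026/5.
LHS − RHS = 684/5 ≠ 0, so the identity fails.
(For a valid weak derivative the identity must hold for EVERY test function, in particular this one. The failure shows v is NOT the weak derivative of u.)
Correct weak derivative would be u'(x) = 6*x**2 - 1.


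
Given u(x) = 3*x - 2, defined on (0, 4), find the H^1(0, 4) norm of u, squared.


||u||_{H^1}^2 = 148

The H^1 norm (squared) on an interval (0, L) is
  ||u||_{H^1}^2 = ∫_0^L u(x)^2 dx + ∫_0^L u'(x)^2 dx.
Compute u'(x) = 3.
Then u(x)^2 = 9*x**2 - 12*x + 4 and u'(x)^2 = 9.
Integrate each monomial from 0 to 4 using ∫_0^4 c·x^n dx = c·4^(n+1)/(n+1):
  ∫_0^4 u(x)^2 dx = ∫_0^4 (9*x^2 - 12*x + 4) dx. Term by term:
    ∫_0^4 9*x^2 dx = 192;  ∫_0^4 -12*x dx = -96;  ∫_0^4 4 dx = 16.
  Sum: 192 − 96 + 16 = 112.
  ∫_0^4 u'(x)^2 dx = ∫_0^4 (9) dx. Term by term:
    ∫_0^4 9 dx = 36.
Adding: ||u||_{H^1}^2 = 112 + 36 = 148.


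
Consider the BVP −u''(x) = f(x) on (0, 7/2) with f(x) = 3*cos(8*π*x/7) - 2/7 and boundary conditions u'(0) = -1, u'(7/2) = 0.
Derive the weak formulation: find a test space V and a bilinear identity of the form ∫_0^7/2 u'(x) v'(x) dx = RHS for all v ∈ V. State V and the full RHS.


V = H^1(0, 7/2) (v unrestricted at boundary; u is determined up to an additive constant); weak form: ∫_0^7/2 u'v' dx = ∫_0^7/2 (3*cos(8*π*x/7) - 2/7) v dx + v(0) for all v ∈ V.

Multiply both sides by a test function v and integrate from 0 to 7/2:
  ∫_0^7/2 −u''(x) v(x) dx = ∫_0^7/2 f(x) v(x) dx.
Integrate the LHS by parts once:
  ∫_0^7/2 −u'' v dx = −[u'(x) v(x)]_0^7/2 + ∫_0^7/2 u'(x) v'(x) dx.
Thus ∫_0^7/2 u'(x) v'(x) dx = ∫_0^7/2 f(x) v(x) dx + [u'(x) v(x)]_0^7/2.
Choose V so that boundary terms are either known or forced to vanish.
u has inhomogeneous Neumann u'(0) = -1, u'(7/2) = 0. [u' v]_0^7/2 = (0)·v(7/2) − (-1)·v(0) = v(0). Take V = H^1(0, 7/2); boundary term becomes part of RHS.
Weak formulation: find u (satisfying any essential BC) such that ∫_0^7/2 u'(x) v'(x) dx = ∫_0^7/2 f v dx + v(0) for all v ∈ V (Neumann data are natural BCs: they enter the RHS as boundary terms).
Substituting f(x) = 3*cos(8*π*x/7) - 2/7, the right-hand side is ∫_0^7/2 (3*cos(8*π*x/7) - 2/7) v dx + v(0).
Compatibility check (pure Neumann): taking v ≡ 1 ∈ V gives 0 = ∫_0^7/2 f dx + (0) − (-1), i.e. ∫_0^7/2 f dx must equal u'(0) − u'(7/2) = -1. Indeed ∫_0^7/2 (3*cos(8*π*x/7) - 2/7) dx = -1, so the data are compatible. The solution is then unique only up to an additive constant (fix it e.g. by requiring ∫_0^7/2 u dx = 0).


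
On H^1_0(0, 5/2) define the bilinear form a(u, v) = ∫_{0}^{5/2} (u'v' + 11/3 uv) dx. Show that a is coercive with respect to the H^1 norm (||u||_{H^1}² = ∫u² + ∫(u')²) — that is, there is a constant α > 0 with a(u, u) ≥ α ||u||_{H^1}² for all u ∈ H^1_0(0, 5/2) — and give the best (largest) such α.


α = 1

Coercivity of a(·,·) on H^1_0(0, 5/2) means a(u, u) ≥ α ||u||_{H^1}² for every u ∈ H^1_0.
The interval has length L = 5/2, and Poincaré/coercivity depend only on L. Here a(u, u) = ∫(u')² + (11/3)·∫u².
Here c = 11/3 ≥ 1, so a(u,u) = ∫(u')² + c∫u² ≥ ∫(u')² + ∫u² = ||u||_{H^1}², i.e. α = 1 works. No larger α is possible: a(u,u) ≥ α||u||_{H^1}² means (1−α)∫(u')² ≥ (α−c)∫u², and for the modes u_n = sin(nπ(x−x₀)/L) (x₀ the left endpoint) one has ∫u_n²/∫(u_n')² = (L/(nπ))² → 0, so a(u_n,u_n)/||u_n||_{H^1}² → 1. Hence the optimal constant is α = 1.
Therefore α = 1.


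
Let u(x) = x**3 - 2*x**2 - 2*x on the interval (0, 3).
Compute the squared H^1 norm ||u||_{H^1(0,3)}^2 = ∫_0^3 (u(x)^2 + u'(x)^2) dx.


||u||_{H^1}^2 = 3354/35

The H^1 norm (squared) on an interval (0, L) is
  ||u||_{H^1}^2 = ∫_0^L u(x)^2 dx + ∫_0^L u'(x)^2 dx.
Compute u'(x) = 3*x**2 - 4*x - 2.
Then u(x)^2 = x**6 - 4*x**5 + 8*x**3 + 4*x**2 and u'(x)^2 = 9*x**4 - 24*x**3 + 4*x**2 + 16*x + 4.
Integrate each monomial from 0 to 3 using ∫_0^3 c·x^n dx = c·3^(n+1)/(n+1):
  ∫_0^3 u(x)^2 dx = ∫_0^3 (x^6 - 4*x^5 + 8*x^3 + 4*x^2) dx. Term by term:
    ∫_0^3 x^6 dx = 2187/7;  ∫_0^3 -4*x^5 dx = -486;  ∫_0^3 8*x^3 dx = 162;
    ∫_0^3 4*x^2 dx = 36.
  Sum: 2187/7 − 486 + 162 + 36 = 171/7.
  ∫_0^3 u'(x)^2 dx = ∫_0^3 (9*x^4 - 24*x^3 + 4*x^2 + 16*x + 4) dx. Term by term:
    ∫_0^3 9*x^4 dx = 2187/5;  ∫_0^3 -24*x^3 dx = -486;  ∫_0^3 4*x^2 dx = 36;
    ∫_0^3 16*x dx = 72;  ∫_0^3 4 dx = 12.
  Sum: 2187/5 − 486 + 36 + 72 + 12 = 357/5.
Adding: ||u||_{H^1}^2 = 171/7 + 357/5 = 3354/35.


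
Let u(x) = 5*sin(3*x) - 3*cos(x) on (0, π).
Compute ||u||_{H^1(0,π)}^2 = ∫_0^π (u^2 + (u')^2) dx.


||u||_{H^1(0,π)}^2 = 134*π

u'(x) = 3*sin(x) + 15*cos(3*x).
Expand u² and (u')² and integrate term by term on (0, π), using: for integers n ≥ 1, ∫_0^π sin²(nx) dx = ∫_0^π cos²(nx) dx = π/2; for n ≠ n', ∫_0^π sin(nx)sin(n'x) dx = ∫_0^π cos(nx)cos(n'x) dx = 0; and by product-to-sum, ∫_0^π sin(nx)cos(n'x) dx = ½∫_0^π [sin((n+n')x) + sin((n−n')x)] dx, which is 0 when n+n' is even and 2n/(n²−n'²) when n+n' is odd (it need not vanish on (0, π)).
  u² squared terms: (-3)²·∫cos(x)² dx = 9·π/2 = 9*π/2;  (5)²·∫sin(3x)² dx = 25·π/2 = 25*π/2.
  u² cross terms: 2·(-3)·(5)·∫cos(x)·sin(3x) dx = -30·(0) = 0.
  So ∫_0^π u² dx = 9*π/2 + 25*π/2 + 0 = 17*π.
  (u')² squared terms: (3)²·∫sin(x)² dx = 9·π/2 = 9*π/2;  (15)²·∫cos(3x)² dx = 225·π/2 = 225*π/2.
  (u')² cross terms: 2·(3)·(15)·∫sin(x)·cos(3x) dx = 90·(0) = 0.
  So ∫_0^π (u')² dx = 9*π/2 + 225*π/2 + 0 = 117*π.
||u||_{H^1}^2 = (17*π) + (117*π) = 134*π.


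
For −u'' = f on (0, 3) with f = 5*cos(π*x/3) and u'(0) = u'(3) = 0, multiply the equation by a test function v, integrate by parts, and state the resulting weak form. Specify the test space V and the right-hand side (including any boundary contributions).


V = H^1(0, 3) (no boundary constraint on v; u is determined up to an additive constant); weak form: ∫_0^3 u'v' dx = ∫_0^3 (5*cos(π*x/3)) v dx for all v ∈ V.

Multiply both sides by a test function v and integrate from 0 to 3:
  ∫_0^3 −u''(x) v(x) dx = ∫_0^3 f(x) v(x) dx.
Integrate the LHS by parts once:
  ∫_0^3 −u'' v dx = −[u'(x) v(x)]_0^3 + ∫_0^3 u'(x) v'(x) dx.
Thus ∫_0^3 u'(x) v'(x) dx = ∫_0^3 f(x) v(x) dx + [u'(x) v(x)]_0^3.
Choose V so that boundary terms are either known or forced to vanish.
u has homogeneous Neumann: u'(0) = u'(3) = 0. So [u' v]_0^3 = 0·v(3) − 0·v(0) = 0 for any v; take V = H^1(0, 3).
Weak formulation: find u (satisfying any essential BC) such that ∫_0^3 u'(x) v'(x) dx = ∫_0^3 f v dx for all v ∈ V (homogeneous Neumann, so boundary terms vanish).
Substituting f(x) = 5*cos(π*x/3), the right-hand side is ∫_0^3 (5*cos(π*x/3)) v dx.
Compatibility check (pure Neumann): taking v ≡ 1 ∈ V gives 0 = ∫_0^3 f dx + (0) − (0), i.e. ∫_0^3 f dx must equal u'(0) − u'(3) = 0. Indeed ∫_0^3 (5*cos(π*x/3)) dx = 0, so the data are compatible. The solution is then unique only up to an additive constant (fix it e.g. by requiring ∫_0^3 u dx = 0).


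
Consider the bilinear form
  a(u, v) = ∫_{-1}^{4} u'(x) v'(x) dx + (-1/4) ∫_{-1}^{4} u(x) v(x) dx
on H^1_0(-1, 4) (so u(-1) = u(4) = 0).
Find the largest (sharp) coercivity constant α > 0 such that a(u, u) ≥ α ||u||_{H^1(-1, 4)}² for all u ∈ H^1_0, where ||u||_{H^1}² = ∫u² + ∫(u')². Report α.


α = (-25/4 + π^2)/(π^2 + 25)

Coercivity of a(·,·) on H^1_0(-1, 4) means a(u, u) ≥ α ||u||_{H^1}² for every u ∈ H^1_0.
The interval has length L = 5, and Poincaré/coercivity depend only on L. Here a(u, u) = ∫(u')² + (-1/4)·∫u².
Here c = -1/4 < 0 with |c| < (π/L)² = π^2/25, so coercivity still holds. The condition a(u,u) ≥ α||u||_{H^1}² reads (1−α)∫(u')² ≥ (α−c)∫u². Any admissible α is ≤ 1 (rapidly oscillating u have ∫u²/∫(u')² → 0), and α = 1 would force 0 ≥ (1−c)∫u², impossible since c < 1; so 1−α > 0. By the sharp Poincaré inequality on H^1_0 of an interval of length L, ∫(u')² ≥ (π/L)²∫u² with equality for the first sine mode sin(π(x−x₀)/L) (x₀ the left endpoint), so the inequality holds for all u iff (1−α)(π/L)² ≥ α − c, i.e. α ≤ ((π/L)² + c)/((π/L)² + 1) = (1 + c(L/π)²)/(1 + (L/π)²). (Direct route, valid since c ≤ 0: Poincaré gives c∫u² ≥ c(L/π)²∫(u')², so a(u,u) ≥ (1 + c(L/π)²)∫(u')², while ||u||_{H^1}² ≤ (1 + (L/π)²)∫(u')²; dividing yields the same α.) With (π/L)² = π^2/25 and c = -1/4, the largest admissible constant is α = ((π/L)² + c)/((π/L)² + 1).
Simplifying, α = (-25/4 + π^2)/(π^2 + 25).


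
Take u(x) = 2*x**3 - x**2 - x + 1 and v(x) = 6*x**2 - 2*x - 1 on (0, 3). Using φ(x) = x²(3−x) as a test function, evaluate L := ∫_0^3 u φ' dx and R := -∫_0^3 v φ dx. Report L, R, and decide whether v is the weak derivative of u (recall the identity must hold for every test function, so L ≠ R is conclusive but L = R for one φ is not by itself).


LHS = -459/4, RHS = -459/4. Yes, v = u' weakly.

u(x) = 2*x**3 - x**2 - x + 1, classical derivative u'(x) = 6*x**2 - 2*x - 1.
φ(x) = x²(3−x), so φ'(x) = 3*x*(2 - x).
Note φ(0) = φ(3) = 0, so the boundary term u·φ vanishes.
LHS = ∫_0^3 u(x) φ'(x) dx = ∫_0^3 (-6*x^5 + 15*x^4 - 3*x^3 - 9*x^2 + 6*x) dx. Term by term:
  ∫_0^3 -6*x^5 dx = -729;  ∫_0^3 15*x^4 dx = 729;  ∫_0^3 -3*x^3 dx = -243/4;
  ∫_0^3 -9*x^2 dx = -81;  ∫_0^3 6*x dx = 27.
Sum: -729 + 729 − 243/4 − 81 + 27 = -459/4.
So LHS = -459/4.
∫_0^3 v(x) φ(x) dx = ∫_0^3 (-6*x^5 + 20*x^4 - 5*x^3 - 3*x^2) dx. Term by term:
  ∫_0^3 -6*x^5 dx = -729;  ∫_0^3 20*x^4 dx = 972;  ∫_0^3 -5*x^3 dx = -405/4;
  ∫_0^3 -3*x^2 dx = -27.
Sum: -729 + 972 − 405/4 − 27 = 459/4.
So RHS = -∫_0^3 v(x) φ(x) dx = -459/4.
LHS = RHS, so the identity holds for this test φ.
Moreover u is smooth here and v(x) = u'(x) = 6*x**2 - 2*x - 1 pointwise, so the identity holds for every test function. Hence v is the weak derivative of u.


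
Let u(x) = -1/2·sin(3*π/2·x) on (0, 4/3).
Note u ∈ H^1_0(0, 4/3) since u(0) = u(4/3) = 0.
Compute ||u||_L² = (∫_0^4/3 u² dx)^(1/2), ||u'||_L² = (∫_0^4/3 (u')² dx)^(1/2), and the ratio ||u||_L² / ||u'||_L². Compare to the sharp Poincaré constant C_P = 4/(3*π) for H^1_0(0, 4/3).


||u||_L² / ||u'||_L² = 2/(3*π) < C_P = 4/(3*π).

u(x) = -1/2·sin(3*π/2·x), so u'(x) = -3*π*cos(3*π*x/2)/4.
Writing u(x) = A·sin(kπx/L) with A = -1/2 and k = 2, use ∫_0^L sin²(kπx/L) dx = L/2 and ∫_0^L cos²(kπx/L) dx = L/2.
u² = 1/4·sin²(3*π/2·x) and (u')² = 9*π^2/16·cos²(3*π/2·x), and each of sin², cos² integrates to L/2 = 2/3 over (0, 4/3).
∫_0^4/3 u² dx = 1/6, so ||u||_L² = sqrt(6)/6.
∫_0^4/3 (u')² dx = 3*π^2/8, so ||u'||_L² = sqrt(6)*π/4.
Ratio ||u||_L² / ||u'||_L² = 2/(3*π).
Sharp Poincaré constant on H^1_0(0, 4/3) is C_P = L/π = 4/(3*π), achieved by sin(3*π/4·x).
This is the k = 2 harmonic; the ratio L/(kπ) is strictly less than C_P = L/π, consistent with the sharp inequality ||u||_L² ≤ C_P ||u'||_L².


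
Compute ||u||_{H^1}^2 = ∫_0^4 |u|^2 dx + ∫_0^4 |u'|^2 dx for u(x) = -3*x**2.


||u||_{H^1}^2 = 13056/5

The H^1 norm (squared) on an interval (0, L) is
  ||u||_{H^1}^2 = ∫_0^L u(x)^2 dx + ∫_0^L u'(x)^2 dx.
Compute u'(x) = -6*x.
Then u(x)^2 = 9*x**4 and u'(x)^2 = 36*x**2.
Integrate each monomial from 0 to 4 using ∫_0^4 c·x^n dx = c·4^(n+1)/(n+1):
  ∫_0^4 u(x)^2 dx = ∫_0^4 (9*x^4) dx. Term by term:
    ∫_0^4 9*x^4 dx = 9216/5.
  ∫_0^4 u'(x)^2 dx = ∫_0^4 (36*x^2) dx. Term by term:
    ∫_0^4 36*x^2 dx = 768.
Adding: ||u||_{H^1}^2 = 9216/5 + 768 = 13056/5.


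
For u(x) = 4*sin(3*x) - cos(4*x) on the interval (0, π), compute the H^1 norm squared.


||u||_{H^1(0,π)}^2 = 816/7 + 177*π/2

u'(x) = 4*sin(4*x) + 12*cos(3*x).
Expand u² and (u')² and integrate term by term on (0, π), using: for integers n ≥ 1, ∫_0^π sin²(nx) dx = ∫_0^π cos²(nx) dx = π/2; for n ≠ n', ∫_0^π sin(nx)sin(n'x) dx = ∫_0^π cos(nx)cos(n'x) dx = 0; and by product-to-sum, ∫_0^π sin(nx)cos(n'x) dx = ½∫_0^π [sin((n+n')x) + sin((n−n')x)] dx, which is 0 when n+n' is even and 2n/(n²−n'²) when n+n' is odd (it need not vanish on (0, π)).
  u² squared terms: (-1)²·∫cos(4x)² dx = 1·π/2 = π/2;  (4)²·∫sin(3x)² dx = 16·π/2 = 8*π.
  u² cross terms: 2·(-1)·(4)·∫cos(4x)·sin(3x) dx = -8·(-6/7) = 48/7.
  So ∫_0^π u² dx = π/2 + 8*π + 48/7 = 48/7 + 17*π/2.
  (u')² squared terms: (4)²·∫sin(4x)² dx = 16·π/2 = 8*π;  (12)²·∫cos(3x)² dx = 144·π/2 = 72*π.
  (u')² cross terms: 2·(4)·(12)·∫sin(4x)·cos(3x) dx = 96·(8/7) = 768/7.
  So ∫_0^π (u')² dx = 8*π + 72*π + 768/7 = 768/7 + 80*π.
||u||_{H^1}^2 = (48/7 + 17*π/2) + (768/7 + 80*π) = 816/7 + 177*π/2.


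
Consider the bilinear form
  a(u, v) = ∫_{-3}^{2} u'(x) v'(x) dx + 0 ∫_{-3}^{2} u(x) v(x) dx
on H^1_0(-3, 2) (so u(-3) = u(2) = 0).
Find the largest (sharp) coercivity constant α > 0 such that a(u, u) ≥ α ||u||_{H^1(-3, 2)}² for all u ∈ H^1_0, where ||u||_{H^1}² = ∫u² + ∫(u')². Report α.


α = π^2/(π^2 + 25)

Coercivity of a(·,·) on H^1_0(-3, 2) means a(u, u) ≥ α ||u||_{H^1}² for every u ∈ H^1_0.
The interval has length L = 5, and Poincaré/coercivity depend only on L. Here a(u, u) = ∫(u')² + (0)·∫u².
Here c = 0, so a(u,u) = ∫(u')² alone. The condition a(u,u) ≥ α||u||_{H^1}² reads (1−α)∫(u')² ≥ (α−c)∫u². Any admissible α is ≤ 1 (rapidly oscillating u have ∫u²/∫(u')² → 0), and α = 1 would force 0 ≥ (1−c)∫u², impossible since c < 1; so 1−α > 0. By the sharp Poincaré inequality on H^1_0 of an interval of length L, ∫(u')² ≥ (π/L)²∫u² with equality for the first sine mode sin(π(x−x₀)/L) (x₀ the left endpoint), so the inequality holds for all u iff (1−α)(π/L)² ≥ α − c, i.e. α ≤ ((π/L)² + c)/((π/L)² + 1) = (1 + c(L/π)²)/(1 + (L/π)²). (Direct route, valid since c ≤ 0: Poincaré gives c∫u² ≥ c(L/π)²∫(u')², so a(u,u) ≥ (1 + c(L/π)²)∫(u')², while ||u||_{H^1}² ≤ (1 + (L/π)²)∫(u')²; dividing yields the same α.) With (π/L)² = π^2/25 and c = 0, the largest admissible constant is α = ((π/L)² + c)/((π/L)² + 1).
Simplifying, α = π^2/(π^2 + 25).


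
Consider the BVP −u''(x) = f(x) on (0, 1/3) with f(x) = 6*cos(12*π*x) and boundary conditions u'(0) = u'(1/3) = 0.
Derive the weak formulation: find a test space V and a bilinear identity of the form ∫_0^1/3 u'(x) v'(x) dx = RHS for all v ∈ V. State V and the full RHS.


V = H^1(0, 1/3) (no boundary constraint on v; u is determined up to an additive constant); weak form: ∫_0^1/3 u'v' dx = ∫_0^1/3 (6*cos(12*π*x)) v dx for all v ∈ V.

Multiply both sides by a test function v and integrate from 0 to 1/3:
  ∫_0^1/3 −u''(x) v(x) dx = ∫_0^1/3 f(x) v(x) dx.
Integrate the LHS by parts once:
  ∫_0^1/3 −u'' v dx = −[u'(x) v(x)]_0^1/3 + ∫_0^1/3 u'(x) v'(x) dx.
Thus ∫_0^1/3 u'(x) v'(x) dx = ∫_0^1/3 f(x) v(x) dx + [u'(x) v(x)]_0^1/3.
Choose V so that boundary terms are either known or forced to vanish.
u has homogeneous Neumann: u'(0) = u'(1/3) = 0. So [u' v]_0^1/3 = 0·v(1/3) − 0·v(0) = 0 for any v; take V = H^1(0, 1/3).
Weak formulation: find u (satisfying any essential BC) such that ∫_0^1/3 u'(x) v'(x) dx = ∫_0^1/3 f v dx for all v ∈ V (homogeneous Neumann, so boundary terms vanish).
Substituting f(x) = 6*cos(12*π*x), the right-hand side is ∫_0^1/3 (6*cos(12*π*x)) v dx.
Compatibility check (pure Neumann): taking v ≡ 1 ∈ V gives 0 = ∫_0^1/3 f dx + (0) − (0), i.e. ∫_0^1/3 f dx must equal u'(0) − u'(1/3) = 0. Indeed ∫_0^1/3 (6*cos(12*π*x)) dx = 0, so the data are compatible. The solution is then unique only up to an additive constant (fix it e.g. by requiring ∫_0^1/3 u dx = 0).


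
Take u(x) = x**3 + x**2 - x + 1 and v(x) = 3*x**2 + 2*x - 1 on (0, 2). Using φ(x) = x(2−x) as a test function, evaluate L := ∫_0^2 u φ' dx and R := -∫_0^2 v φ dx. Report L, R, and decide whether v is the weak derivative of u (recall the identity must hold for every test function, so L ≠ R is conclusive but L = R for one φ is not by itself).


LHS = -92/15, RHS = -92/15. Yes, v = u' weakly.

u(x) = x**3 + x**2 - x + 1, classical derivative u'(x) = 3*x**2 + 2*x - 1.
φ(x) = x(2−x), so φ'(x) = 2 - 2*x.
Note φ(0) = φ(2) = 0, so the boundary term u·φ vanishes.
LHS = ∫_0^2 u(x) φ'(x) dx = ∫_0^2 (-2*x^4 + 4*x^2 - 4*x + 2) dx. Term by term:
  ∫_0^2 -2*x^4 dx = -64/5;  ∫_0^2 4*x^2 dx = 32/3;  ∫_0^2 -4*x dx = -8;
  ∫_0^2 2 dx = 4.
Sum: -64/5 + 32/3 − 8 + 4 = -92/15.
So LHS = -92/15.
∫_0^2 v(x) φ(x) dx = ∫_0^2 (-3*x^4 + 4*x^3 + 5*x^2 - 2*x) dx. Term by term:
  ∫_0^2 -3*x^4 dx = -96/5;  ∫_0^2 4*x^3 dx = 16;  ∫_0^2 5*x^2 dx = 40/3;
  ∫_0^2 -2*x dx = -4.
Sum: -96/5 + 16 + 40/3 − 4 = 92/15.
So RHS = -∫_0^2 v(x) φ(x) dx = -92/15.
LHS = RHS, so the identity holds for this test φ.
Moreover u is smooth here and v(x) = u'(x) = 3*x**2 + 2*x - 1 pointwise, so the identity holds for every test function. Hence v is the weak derivative of u.


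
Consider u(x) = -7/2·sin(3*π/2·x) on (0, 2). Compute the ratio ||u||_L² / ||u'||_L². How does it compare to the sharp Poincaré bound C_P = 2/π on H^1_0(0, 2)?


||u||_L² / ||u'||_L² = 2/(3*π) < C_P = 2/π.

u(x) = -7/2·sin(3*π/2·x), so u'(x) = -21*π*cos(3*π*x/2)/4.
Writing u(x) = A·sin(kπx/L) with A = -7/2 and k = 3, use ∫_0^L sin²(kπx/L) dx = L/2 and ∫_0^L cos²(kπx/L) dx = L/2.
u² = 49/4·sin²(3*π/2·x) and (u')² = 441*π^2/16·cos²(3*π/2·x), and each of sin², cos² integrates to L/2 = 1 over (0, 2).
∫_0^2 u² dx = 49/4, so ||u||_L² = 7/2.
∫_0^2 (u')² dx = 441*π^2/16, so ||u'||_L² = 21*π/4.
Ratio ||u||_L² / ||u'||_L² = 2/(3*π).
Sharp Poincaré constant on H^1_0(0, 2) is C_P = L/π = 2/π, achieved by sin(π/2·x).
This is the k = 3 harmonic; the ratio L/(kπ) is strictly less than C_P = L/π, consistent with the sharp inequality ||u||_L² ≤ C_P ||u'||_L².


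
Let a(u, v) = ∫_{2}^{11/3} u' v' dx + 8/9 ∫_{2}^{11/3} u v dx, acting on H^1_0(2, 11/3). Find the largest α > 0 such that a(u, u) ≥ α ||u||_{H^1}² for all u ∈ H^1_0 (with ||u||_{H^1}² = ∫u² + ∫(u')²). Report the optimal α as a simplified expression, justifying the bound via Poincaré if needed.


α = (200 + 81*π^2)/(9*(25 + 9*π^2))

Coercivity of a(·,·) on H^1_0(2, 11/3) means a(u, u) ≥ α ||u||_{H^1}² for every u ∈ H^1_0.
The interval has length L = 5/3, and Poincaré/coercivity depend only on L. Here a(u, u) = ∫(u')² + (8/9)·∫u².
Here 0 < c = 8/9 < 1. The condition a(u,u) ≥ α||u||_{H^1}² reads (1−α)∫(u')² ≥ (α−c)∫u². Any admissible α is ≤ 1 (rapidly oscillating u have ∫u²/∫(u')² → 0), and α = 1 would force 0 ≥ (1−c)∫u², impossible since c < 1; so 1−α > 0. By the sharp Poincaré inequality on H^1_0 of an interval of length L, ∫(u')² ≥ (π/L)²∫u² with equality for the first sine mode sin(π(x−x₀)/L) (x₀ the left endpoint), so the inequality holds for all u iff (1−α)(π/L)² ≥ α − c, i.e. α ≤ ((π/L)² + c)/((π/L)² + 1) = (1 + c(L/π)²)/(1 + (L/π)²). With (π/L)² = 9*π^2/25 and c = 8/9, the largest admissible constant is α = ((π/L)² + c)/((π/L)² + 1).
Simplifying, α = (200 + 81*π^2)/(9*(25 + 9*π^2)).


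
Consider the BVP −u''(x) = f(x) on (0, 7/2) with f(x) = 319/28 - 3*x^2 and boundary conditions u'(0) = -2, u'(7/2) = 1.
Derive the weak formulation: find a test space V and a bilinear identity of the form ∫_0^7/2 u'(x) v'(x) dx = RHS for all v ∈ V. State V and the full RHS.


V = H^1(0, 7/2) (v unrestricted at boundary; u is determined up to an additive constant); weak form: ∫_0^7/2 u'v' dx = ∫_0^7/2 (319/28 - 3*x^2) v dx + v(7/2) + 2·v(0) for all v ∈ V.

Multiply both sides by a test function v and integrate from 0 to 7/2:
  ∫_0^7/2 −u''(x) v(x) dx = ∫_0^7/2 f(x) v(x) dx.
Integrate the LHS by parts once:
  ∫_0^7/2 −u'' v dx = −[u'(x) v(x)]_0^7/2 + ∫_0^7/2 u'(x) v'(x) dx.
Thus ∫_0^7/2 u'(x) v'(x) dx = ∫_0^7/2 f(x) v(x) dx + [u'(x) v(x)]_0^7/2.
Choose V so that boundary terms are either known or forced to vanish.
u has inhomogeneous Neumann u'(0) = -2, u'(7/2) = 1. [u' v]_0^7/2 = (1)·v(7/2) − (-2)·v(0) = v(7/2) + 2·v(0). Take V = H^1(0, 7/2); boundary term becomes part of RHS.
Weak formulation: find u (satisfying any essential BC) such that ∫_0^7/2 u'(x) v'(x) dx = ∫_0^7/2 f v dx + v(7/2) + 2·v(0) for all v ∈ V (Neumann data are natural BCs: they enter the RHS as boundary terms).
Substituting f(x) = 319/28 - 3*x^2, the right-hand side is ∫_0^7/2 (319/28 - 3*x^2) v dx + v(7/2) + 2·v(0).
Compatibility check (pure Neumann): taking v ≡ 1 ∈ V gives 0 = ∫_0^7/2 f dx + (1) − (-2), i.e. ∫_0^7/2 f dx must equal u'(0) − u'(7/2) = -3. Indeed ∫_0^7/2 (319/28 - 3*x^2) dx = -3, so the data are compatible. The solution is then unique only up to an additive constant (fix it e.g. by requiring ∫_0^7/2 u dx = 0).


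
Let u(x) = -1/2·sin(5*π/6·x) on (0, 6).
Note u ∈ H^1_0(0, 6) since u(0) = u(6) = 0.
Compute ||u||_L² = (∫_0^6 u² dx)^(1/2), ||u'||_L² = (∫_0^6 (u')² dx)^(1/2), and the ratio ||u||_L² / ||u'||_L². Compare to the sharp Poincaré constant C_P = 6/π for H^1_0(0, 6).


||u||_L² / ||u'||_L² = 6/(5*π) < C_P = 6/π.

u(x) = -1/2·sin(5*π/6·x), so u'(x) = -5*π*cos(5*π*x/6)/12.
Writing u(x) = A·sin(kπx/L) with A = -1/2 and k = 5, use ∫_0^L sin²(kπx/L) dx = L/2 and ∫_0^L cos²(kπx/L) dx = L/2.
u² = 1/4·sin²(5*π/6·x) and (u')² = 25*π^2/144·cos²(5*π/6·x), and each of sin², cos² integrates to L/2 = 3 over (0, 6).
∫_0^6 u² dx = 3/4, so ||u||_L² = sqrt(3)/2.
∫_0^6 (u')² dx = 25*π^2/48, so ||u'||_L² = 5*sqrt(3)*π/12.
Ratio ||u||_L² / ||u'||_L² = 6/(5*π).
Sharp Poincaré constant on H^1_0(0, 6) is C_P = L/π = 6/π, achieved by sin(π/6·x).
This is the k = 5 harmonic; the ratio L/(kπ) is strictly less than C_P = L/π, consistent with the sharp inequality ||u||_L² ≤ C_P ||u'||_L².


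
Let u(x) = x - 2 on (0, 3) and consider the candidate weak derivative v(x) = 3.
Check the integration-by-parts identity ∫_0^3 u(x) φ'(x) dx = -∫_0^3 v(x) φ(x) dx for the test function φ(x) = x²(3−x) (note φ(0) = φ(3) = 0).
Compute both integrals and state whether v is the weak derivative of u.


LHS = -27/4, RHS = -81/4. No, v is not the weak derivative of u.

u(x) = x - 2, classical derivative u'(x) = 1.
φ(x) = x²(3−x), so φ'(x) = 3*x*(2 - x).
Note φ(0) = φ(3) = 0, so the boundary term u·φ vanishes.
LHS = ∫_0^3 u(x) φ'(x) dx = ∫_0^3 (-3*x^3 + 12*x^2 - 12*x) dx. Term by term:
  ∫_0^3 -3*x^3 dx = -243/4;  ∫_0^3 12*x^2 dx = 108;  ∫_0^3 -12*x dx = -54.
Sum: -243/4 + 108 − 54 = -27/4.
So LHS = -27/4.
∫_0^3 v(x) φ(x) dx = ∫_0^3 (-3*x^3 + 9*x^2) dx. Term by term:
  ∫_0^3 -3*x^3 dx = -243/4;  ∫_0^3 9*x^2 dx = 81.
Sum: -243/4 + 81 = 81/4.
So RHS = -∫_0^3 v(x) φ(x) dx = -81/4.
LHS − RHS = 27/2 ≠ 0, so the identity fails.
(For a valid weak derivative the identity must hold for EVERY test function, in particular this one. The failure shows v is NOT the weak derivative of u.)
Correct weak derivative would be u'(x) = 1.


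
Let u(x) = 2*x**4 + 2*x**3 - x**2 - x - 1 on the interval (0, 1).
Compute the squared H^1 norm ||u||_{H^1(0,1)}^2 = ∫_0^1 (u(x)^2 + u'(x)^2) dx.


||u||_{H^1}^2 = 11017/630

The H^1 norm (squared) on an interval (0, L) is
  ||u||_{H^1}^2 = ∫_0^L u(x)^2 dx + ∫_0^L u'(x)^2 dx.
Compute u'(x) = 8*x**3 + 6*x**2 - 2*x - 1.
Then u(x)^2 = 4*x**8 + 8*x**7 - 8*x**5 - 7*x**4 - 2*x**3 + 3*x**2 + 2*x + 1 and u'(x)^2 = 64*x**6 + 96*x**5 + 4*x**4 - 40*x**3 - 8*x**2 + 4*x + 1.
Integrate each monomial from 0 to 1 using ∫_0^1 c·x^n dx = c·1^(n+1)/(n+1):
  ∫_0^1 u(x)^2 dx = ∫_0^1 (4*x^8 + 8*x^7 - 8*x^5 - 7*x^4 - 2*x^3 + 3*x^2 + 2*x + 1) dx. Term by term:
    ∫_0^1 4*x^8 dx = 4/9;  ∫_0^1 8*x^7 dx = 1;  ∫_0^1 -8*x^5 dx = -4/3;
    ∫_0^1 -7*x^4 dx = -7/5;  ∫_0^1 -2*x^3 dx = -1/2;  ∫_0^1 3*x^2 dx = 1;
    ∫_0^1 2*x dx = 1;  ∫_0^1 1 dx = 1.
  Sum: 4/9 + 1 − 4/3 − 7/5 − 1/2 + 1 + 1 + 1 = 109/90.
  ∫_0^1 u'(x)^2 dx = ∫_0^1 (64*x^6 + 96*x^5 + 4*x^4 - 40*x^3 - 8*x^2 + 4*x + 1) dx. Term by term:
    ∫_0^1 64*x^6 dx = 64/7;  ∫_0^1 96*x^5 dx = 16;  ∫_0^1 4*x^4 dx = 4/5;
    ∫_0^1 -40*x^3 dx = -10;  ∫_0^1 -8*x^2 dx = -8/3;  ∫_0^1 4*x dx = 2;
    ∫_0^1 1 dx = 1.
  Sum: 64/7 + 16 + 4/5 − 10 − 8/3 + 2 + 1 = 1709/105.
Adding: ||u||_{H^1}^2 = 109/90 + 1709/105 = 11017/630.


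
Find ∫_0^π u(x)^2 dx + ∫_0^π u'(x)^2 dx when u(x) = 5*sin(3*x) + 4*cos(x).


||u||_{H^1(0,π)}^2 = 141*π

u'(x) = -4*sin(x) + 15*cos(3*x).
Expand u² and (u')² and integrate term by term on (0, π), using: for integers n ≥ 1, ∫_0^π sin²(nx) dx = ∫_0^π cos²(nx) dx = π/2; for n ≠ n', ∫_0^π sin(nx)sin(n'x) dx = ∫_0^π cos(nx)cos(n'x) dx = 0; and by product-to-sum, ∫_0^π sin(nx)cos(n'x) dx = ½∫_0^π [sin((n+n')x) + sin((n−n')x)] dx, which is 0 when n+n' is even and 2n/(n²−n'²) when n+n' is odd (it need not vanish on (0, π)).
  u² squared terms: (4)²·∫cos(x)² dx = 16·π/2 = 8*π;  (5)²·∫sin(3x)² dx = 25·π/2 = 25*π/2.
  u² cross terms: 2·(4)·(5)·∫cos(x)·sin(3x) dx = 40·(0) = 0.
  So ∫_0^π u² dx = 8*π + 25*π/2 + 0 = 41*π/2.
  (u')² squared terms: (-4)²·∫sin(x)² dx = 16·π/2 = 8*π;  (15)²·∫cos(3x)² dx = 225·π/2 = 225*π/2.
  (u')² cross terms: 2·(-4)·(15)·∫sin(x)·cos(3x) dx = -120·(0) = 0.
  So ∫_0^π (u')² dx = 8*π + 225*π/2 + 0 = 241*π/2.
||u||_{H^1}^2 = (41*π/2) + (241*π/2) = 141*π.
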